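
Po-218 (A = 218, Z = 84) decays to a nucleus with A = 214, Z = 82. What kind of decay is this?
ΔA = -4, ΔZ = -2 ⇒ alpha decay (α)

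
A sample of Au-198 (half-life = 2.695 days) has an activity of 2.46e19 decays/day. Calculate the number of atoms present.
N = A/λ = 9.565e19 atoms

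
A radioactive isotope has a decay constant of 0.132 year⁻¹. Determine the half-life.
t½ = ln(2)/λ = 5.251 years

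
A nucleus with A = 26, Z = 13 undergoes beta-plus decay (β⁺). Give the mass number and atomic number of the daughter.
Daughter: A = 26, Z = 12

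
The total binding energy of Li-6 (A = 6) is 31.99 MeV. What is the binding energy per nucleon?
B.E./A = 31.99/6 = 5.332 MeV/nucleon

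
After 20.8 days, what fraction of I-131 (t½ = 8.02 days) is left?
N/N₀ = (1/2)^(t/t½) = 0.1657 = 16.6%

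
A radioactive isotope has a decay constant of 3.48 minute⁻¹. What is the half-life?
t½ = ln(2)/λ = 0.1992 minutes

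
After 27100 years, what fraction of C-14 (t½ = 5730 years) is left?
N/N₀ = (1/2)^(t/t½) = 0.03769 = 3.77%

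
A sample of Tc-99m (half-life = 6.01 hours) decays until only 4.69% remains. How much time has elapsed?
t = t½ × log₂(N₀/N) = 26.53 hours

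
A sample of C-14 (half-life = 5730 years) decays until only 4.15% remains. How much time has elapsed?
t = t½ × log₂(N₀/N) = 26300 years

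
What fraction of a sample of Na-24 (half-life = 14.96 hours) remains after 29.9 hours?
N/N₀ = (1/2)^(t/t½) = 0.2502 = 25%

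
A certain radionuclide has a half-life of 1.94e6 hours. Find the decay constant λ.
λ = ln(2)/t½ = 3.573e-7 hour⁻¹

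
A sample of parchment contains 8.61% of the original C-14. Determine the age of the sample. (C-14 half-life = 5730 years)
Age = t½ × log₂(1/ratio) = 20270 years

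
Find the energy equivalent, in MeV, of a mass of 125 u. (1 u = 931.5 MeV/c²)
E = mc² = 1.164e5 MeV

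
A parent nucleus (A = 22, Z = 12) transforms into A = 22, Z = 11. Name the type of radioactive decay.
ΔA = 0, ΔZ = -1 ⇒ beta-plus decay (β⁺) or electron capture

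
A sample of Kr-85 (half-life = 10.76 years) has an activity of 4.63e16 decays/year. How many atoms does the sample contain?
N = A/λ = 7.187e17 atoms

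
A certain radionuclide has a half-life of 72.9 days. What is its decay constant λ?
λ = ln(2)/t½ = 0.009508 day⁻¹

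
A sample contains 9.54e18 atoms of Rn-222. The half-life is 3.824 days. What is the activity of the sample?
A = λN = 1.729e18 decays/day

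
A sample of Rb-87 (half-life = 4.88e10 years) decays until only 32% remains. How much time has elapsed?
t = t½ × log₂(N₀/N) = 8.022e10 years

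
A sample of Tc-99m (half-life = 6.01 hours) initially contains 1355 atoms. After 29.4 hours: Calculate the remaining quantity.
N = N₀(1/2)^(t/t½) = 45.64 atoms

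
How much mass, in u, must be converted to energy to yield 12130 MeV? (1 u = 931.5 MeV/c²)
m = E/c² = 13.02 u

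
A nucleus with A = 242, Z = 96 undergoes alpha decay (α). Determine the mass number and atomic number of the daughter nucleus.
Daughter: A = 238, Z = 94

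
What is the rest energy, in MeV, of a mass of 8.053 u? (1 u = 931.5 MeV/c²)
E = mc² = 7501 MeV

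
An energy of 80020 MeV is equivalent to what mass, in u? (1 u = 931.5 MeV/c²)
m = E/c² = 85.9 u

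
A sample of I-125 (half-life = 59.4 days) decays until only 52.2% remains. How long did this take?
t = t½ × log₂(N₀/N) = 55.71 days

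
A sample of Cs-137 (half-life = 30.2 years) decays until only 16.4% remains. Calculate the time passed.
t = t½ × log₂(N₀/N) = 78.77 years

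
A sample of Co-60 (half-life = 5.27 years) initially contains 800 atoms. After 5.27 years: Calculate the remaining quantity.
N = N₀(1/2)^(t/t½) = 400 atoms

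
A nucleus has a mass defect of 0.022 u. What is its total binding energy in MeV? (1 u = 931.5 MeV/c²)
B.E. = Δm × 931.5 = 20.49 MeV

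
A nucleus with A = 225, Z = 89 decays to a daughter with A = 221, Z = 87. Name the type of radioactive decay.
ΔA = -4, ΔZ = -2 ⇒ alpha decay (α)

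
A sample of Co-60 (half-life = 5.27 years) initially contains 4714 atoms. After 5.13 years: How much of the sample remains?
N = N₀(1/2)^(t/t½) = 2401 atoms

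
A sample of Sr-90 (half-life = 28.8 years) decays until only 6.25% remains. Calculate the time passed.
t = t½ × log₂(N₀/N) = 115.2 years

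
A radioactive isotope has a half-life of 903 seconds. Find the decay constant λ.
λ = ln(2)/t½ = 7.676e-4 second⁻¹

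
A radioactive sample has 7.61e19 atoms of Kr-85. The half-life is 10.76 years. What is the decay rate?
A = λN = 4.902e18 decays/year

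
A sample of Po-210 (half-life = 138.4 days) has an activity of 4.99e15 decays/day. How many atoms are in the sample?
N = A/λ = 9.963e17 atoms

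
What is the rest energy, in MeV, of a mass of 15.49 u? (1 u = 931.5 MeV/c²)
E = mc² = 14430 MeV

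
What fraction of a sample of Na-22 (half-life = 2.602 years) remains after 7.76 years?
N/N₀ = (1/2)^(t/t½) = 0.1265 = 12.7%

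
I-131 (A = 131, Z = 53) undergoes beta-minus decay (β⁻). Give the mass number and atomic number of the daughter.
Daughter: A = 131, Z = 54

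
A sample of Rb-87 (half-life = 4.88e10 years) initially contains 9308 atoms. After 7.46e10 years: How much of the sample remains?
N = N₀(1/2)^(t/t½) = 3226 atoms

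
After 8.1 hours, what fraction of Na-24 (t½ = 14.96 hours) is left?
N/N₀ = (1/2)^(t/t½) = 0.6871 = 68.7%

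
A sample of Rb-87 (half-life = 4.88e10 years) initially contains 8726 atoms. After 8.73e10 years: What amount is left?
N = N₀(1/2)^(t/t½) = 2525 atoms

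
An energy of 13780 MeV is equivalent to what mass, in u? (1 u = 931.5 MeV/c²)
m = E/c² = 14.79 u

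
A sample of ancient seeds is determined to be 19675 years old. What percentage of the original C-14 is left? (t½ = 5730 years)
N/N₀ = (1/2)^(t/t½) = 0.09255 = 9.25%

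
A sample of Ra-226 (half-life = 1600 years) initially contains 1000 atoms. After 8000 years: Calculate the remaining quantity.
N = N₀(1/2)^(t/t½) = 31.25 atoms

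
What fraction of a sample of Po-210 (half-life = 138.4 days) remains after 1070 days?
N/N₀ = (1/2)^(t/t½) = 0.004706 = 0.471%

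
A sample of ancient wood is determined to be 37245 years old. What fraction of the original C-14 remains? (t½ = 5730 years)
N/N₀ = (1/2)^(t/t½) = 0.01105 = 1.1%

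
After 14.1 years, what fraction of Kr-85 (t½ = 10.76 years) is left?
N/N₀ = (1/2)^(t/t½) = 0.4032 = 40.3%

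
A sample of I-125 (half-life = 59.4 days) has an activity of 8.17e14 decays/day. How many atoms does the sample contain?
N = A/λ = 7.001e16 atoms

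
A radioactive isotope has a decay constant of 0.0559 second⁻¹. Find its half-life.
t½ = ln(2)/λ = 12.4 seconds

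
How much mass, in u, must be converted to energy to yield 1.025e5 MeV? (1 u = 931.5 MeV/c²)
m = E/c² = 110 u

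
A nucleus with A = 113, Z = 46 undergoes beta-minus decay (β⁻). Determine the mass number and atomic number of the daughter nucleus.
Daughter: A = 113, Z = 47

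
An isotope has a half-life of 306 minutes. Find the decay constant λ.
λ = ln(2)/t½ = 0.002265 minute⁻¹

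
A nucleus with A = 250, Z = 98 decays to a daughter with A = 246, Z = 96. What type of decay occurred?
ΔA = -4, ΔZ = -2 ⇒ alpha decay (α)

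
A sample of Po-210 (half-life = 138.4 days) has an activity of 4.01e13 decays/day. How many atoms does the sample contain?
N = A/λ = 8.007e15 atoms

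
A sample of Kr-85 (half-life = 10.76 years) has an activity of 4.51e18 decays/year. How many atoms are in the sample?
N = A/λ = 7.001e19 atoms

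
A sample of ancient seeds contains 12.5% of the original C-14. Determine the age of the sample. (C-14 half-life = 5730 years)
Age = t½ × log₂(1/ratio) = 17190 years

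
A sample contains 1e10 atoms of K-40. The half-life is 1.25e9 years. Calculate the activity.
A = λN = 5.545 decays/year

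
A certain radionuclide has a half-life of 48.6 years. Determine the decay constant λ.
λ = ln(2)/t½ = 0.01426 year⁻¹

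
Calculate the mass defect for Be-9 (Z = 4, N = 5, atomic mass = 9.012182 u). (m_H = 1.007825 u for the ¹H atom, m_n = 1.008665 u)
Δm = Z·m_H + N·m_n − M = 0.06244 u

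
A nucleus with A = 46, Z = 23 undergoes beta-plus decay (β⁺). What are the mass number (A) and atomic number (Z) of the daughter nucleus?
Daughter: A = 46, Z = 22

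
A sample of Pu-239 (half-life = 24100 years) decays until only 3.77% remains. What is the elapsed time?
t = t½ × log₂(N₀/N) = 1.14e5 years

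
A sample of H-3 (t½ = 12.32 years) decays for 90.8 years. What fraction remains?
N/N₀ = (1/2)^(t/t½) = 0.006045 = 0.604%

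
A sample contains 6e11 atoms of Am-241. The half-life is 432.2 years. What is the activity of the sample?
A = λN = 9.623e8 decays/year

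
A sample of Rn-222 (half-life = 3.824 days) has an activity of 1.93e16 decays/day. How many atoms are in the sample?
N = A/λ = 1.065e17 atoms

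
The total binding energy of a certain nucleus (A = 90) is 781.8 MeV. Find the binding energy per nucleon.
B.E./A = 781.8/90 = 8.687 MeV/nucleon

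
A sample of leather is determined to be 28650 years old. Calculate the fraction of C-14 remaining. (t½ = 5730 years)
N/N₀ = (1/2)^(t/t½) = 0.03125 = 3.12%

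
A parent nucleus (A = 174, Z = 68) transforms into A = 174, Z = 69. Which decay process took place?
ΔA = 0, ΔZ = +1 ⇒ beta-minus decay (β⁻)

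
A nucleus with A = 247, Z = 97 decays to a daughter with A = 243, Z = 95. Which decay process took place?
ΔA = -4, ΔZ = -2 ⇒ alpha decay (α)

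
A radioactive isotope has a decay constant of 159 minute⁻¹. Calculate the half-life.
t½ = ln(2)/λ = 0.004359 minutes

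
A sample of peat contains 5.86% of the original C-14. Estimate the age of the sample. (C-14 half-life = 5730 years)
Age = t½ × log₂(1/ratio) = 23450 years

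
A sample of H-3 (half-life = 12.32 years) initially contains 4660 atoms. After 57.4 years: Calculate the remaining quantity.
N = N₀(1/2)^(t/t½) = 184.4 atoms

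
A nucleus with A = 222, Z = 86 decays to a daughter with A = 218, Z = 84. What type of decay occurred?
ΔA = -4, ΔZ = -2 ⇒ alpha decay (α)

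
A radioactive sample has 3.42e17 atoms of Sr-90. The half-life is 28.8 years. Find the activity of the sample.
A = λN = 8.231e15 decays/year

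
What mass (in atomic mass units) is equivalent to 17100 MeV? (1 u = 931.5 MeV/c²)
m = E/c² = 18.36 u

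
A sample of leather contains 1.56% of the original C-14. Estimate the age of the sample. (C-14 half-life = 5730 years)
Age = t½ × log₂(1/ratio) = 34390 years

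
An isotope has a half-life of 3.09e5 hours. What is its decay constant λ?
λ = ln(2)/t½ = 2.243e-6 hour⁻¹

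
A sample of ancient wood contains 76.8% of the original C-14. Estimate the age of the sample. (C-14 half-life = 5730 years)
Age = t½ × log₂(1/ratio) = 2182 years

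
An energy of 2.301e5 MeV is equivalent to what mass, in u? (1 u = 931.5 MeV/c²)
m = E/c² = 247 u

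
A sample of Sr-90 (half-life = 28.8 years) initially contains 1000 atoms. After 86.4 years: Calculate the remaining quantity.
N = N₀(1/2)^(t/t½) = 125 atoms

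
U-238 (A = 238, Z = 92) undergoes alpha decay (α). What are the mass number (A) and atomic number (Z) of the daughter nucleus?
Daughter: A = 234, Z = 90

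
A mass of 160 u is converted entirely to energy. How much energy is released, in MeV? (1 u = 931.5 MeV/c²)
E = mc² = 1.49e5 MeV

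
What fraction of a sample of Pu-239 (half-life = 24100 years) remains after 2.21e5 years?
N/N₀ = (1/2)^(t/t½) = 0.001736 = 0.174%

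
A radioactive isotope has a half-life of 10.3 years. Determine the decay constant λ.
λ = ln(2)/t½ = 0.0673 year⁻¹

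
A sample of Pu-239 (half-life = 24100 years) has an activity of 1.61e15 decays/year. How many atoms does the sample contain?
N = A/λ = 5.598e19 atoms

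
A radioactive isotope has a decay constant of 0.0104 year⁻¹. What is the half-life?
t½ = ln(2)/λ = 66.65 years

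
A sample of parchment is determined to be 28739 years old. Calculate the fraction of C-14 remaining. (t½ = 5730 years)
N/N₀ = (1/2)^(t/t½) = 0.03092 = 3.09%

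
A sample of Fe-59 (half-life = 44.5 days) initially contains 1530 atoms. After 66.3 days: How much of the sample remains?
N = N₀(1/2)^(t/t½) = 544.7 atoms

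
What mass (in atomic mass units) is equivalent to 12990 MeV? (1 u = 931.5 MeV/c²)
m = E/c² = 13.95 u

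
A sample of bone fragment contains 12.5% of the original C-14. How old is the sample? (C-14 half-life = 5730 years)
Age = t½ × log₂(1/ratio) = 17190 years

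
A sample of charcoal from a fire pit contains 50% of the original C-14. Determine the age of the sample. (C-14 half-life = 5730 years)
Age = t½ × log₂(1/ratio) = 5730 years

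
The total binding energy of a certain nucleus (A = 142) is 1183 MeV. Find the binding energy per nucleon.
B.E./A = 1183/142 = 8.331 MeV/nucleon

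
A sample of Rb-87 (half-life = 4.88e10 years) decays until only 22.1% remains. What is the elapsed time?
t = t½ × log₂(N₀/N) = 1.063e11 years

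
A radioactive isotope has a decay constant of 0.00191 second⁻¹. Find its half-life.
t½ = ln(2)/λ = 362.9 seconds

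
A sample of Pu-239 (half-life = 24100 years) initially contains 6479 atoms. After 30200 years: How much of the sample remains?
N = N₀(1/2)^(t/t½) = 2718 atoms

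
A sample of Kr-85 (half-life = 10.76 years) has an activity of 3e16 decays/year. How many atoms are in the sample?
N = A/λ = 4.657e17 atoms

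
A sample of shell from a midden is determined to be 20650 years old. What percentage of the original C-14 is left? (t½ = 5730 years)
N/N₀ = (1/2)^(t/t½) = 0.08225 = 8.23%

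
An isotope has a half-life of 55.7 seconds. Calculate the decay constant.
λ = ln(2)/t½ = 0.01244 second⁻¹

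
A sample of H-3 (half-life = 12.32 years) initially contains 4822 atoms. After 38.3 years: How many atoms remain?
N = N₀(1/2)^(t/t½) = 559 atoms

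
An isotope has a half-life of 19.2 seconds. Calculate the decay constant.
λ = ln(2)/t½ = 0.0361 second⁻¹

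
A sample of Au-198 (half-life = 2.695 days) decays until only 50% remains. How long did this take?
t = t½ × log₂(N₀/N) = 2.695 days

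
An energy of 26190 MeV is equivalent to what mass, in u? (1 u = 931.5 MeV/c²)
m = E/c² = 28.12 u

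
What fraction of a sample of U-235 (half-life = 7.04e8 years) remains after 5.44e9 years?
N/N₀ = (1/2)^(t/t½) = 0.004719 = 0.472%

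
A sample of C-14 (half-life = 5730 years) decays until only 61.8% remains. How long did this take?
t = t½ × log₂(N₀/N) = 3978 years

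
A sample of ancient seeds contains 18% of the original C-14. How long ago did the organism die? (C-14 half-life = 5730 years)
Age = t½ × log₂(1/ratio) = 14180 years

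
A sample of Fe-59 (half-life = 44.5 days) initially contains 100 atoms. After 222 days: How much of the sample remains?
N = N₀(1/2)^(t/t½) = 3.149 atoms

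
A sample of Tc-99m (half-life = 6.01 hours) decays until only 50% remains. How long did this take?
t = t½ × log₂(N₀/N) = 6.01 hours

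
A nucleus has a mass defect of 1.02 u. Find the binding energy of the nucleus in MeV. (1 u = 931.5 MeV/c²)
B.E. = Δm × 931.5 = 950.1 MeV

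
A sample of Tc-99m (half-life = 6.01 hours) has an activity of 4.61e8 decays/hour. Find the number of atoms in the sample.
N = A/λ = 3.997e9 atoms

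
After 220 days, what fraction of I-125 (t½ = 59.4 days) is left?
N/N₀ = (1/2)^(t/t½) = 0.07675 = 7.67%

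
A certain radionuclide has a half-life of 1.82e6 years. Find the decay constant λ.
λ = ln(2)/t½ = 3.809e-7 year⁻¹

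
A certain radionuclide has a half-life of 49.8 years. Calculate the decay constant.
λ = ln(2)/t½ = 0.01392 year⁻¹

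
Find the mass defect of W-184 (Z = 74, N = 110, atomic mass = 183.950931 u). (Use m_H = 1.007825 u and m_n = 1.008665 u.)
Δm = Z·m_H + N·m_n − M = 1.581 u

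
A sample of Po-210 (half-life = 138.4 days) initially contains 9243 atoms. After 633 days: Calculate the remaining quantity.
N = N₀(1/2)^(t/t½) = 388.1 atoms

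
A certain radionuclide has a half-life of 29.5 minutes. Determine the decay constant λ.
λ = ln(2)/t½ = 0.0235 minute⁻¹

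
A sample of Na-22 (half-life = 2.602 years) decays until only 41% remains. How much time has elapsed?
t = t½ × log₂(N₀/N) = 3.347 years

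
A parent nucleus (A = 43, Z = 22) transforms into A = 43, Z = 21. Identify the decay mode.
ΔA = 0, ΔZ = -1 ⇒ beta-plus decay (β⁺) or electron capture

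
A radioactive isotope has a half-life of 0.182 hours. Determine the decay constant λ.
λ = ln(2)/t½ = 3.809 hour⁻¹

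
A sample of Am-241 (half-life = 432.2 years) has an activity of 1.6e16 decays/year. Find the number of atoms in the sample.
N = A/λ = 9.977e18 atoms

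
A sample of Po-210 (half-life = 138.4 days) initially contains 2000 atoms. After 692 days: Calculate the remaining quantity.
N = N₀(1/2)^(t/t½) = 62.5 atoms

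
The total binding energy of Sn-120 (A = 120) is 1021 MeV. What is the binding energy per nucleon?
B.E./A = 1021/120 = 8.508 MeV/nucleon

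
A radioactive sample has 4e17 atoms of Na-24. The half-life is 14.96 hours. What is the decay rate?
A = λN = 1.853e16 decays/hour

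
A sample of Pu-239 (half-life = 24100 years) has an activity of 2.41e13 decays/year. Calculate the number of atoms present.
N = A/λ = 8.379e17 atoms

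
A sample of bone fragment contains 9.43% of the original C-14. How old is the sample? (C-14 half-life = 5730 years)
Age = t½ × log₂(1/ratio) = 19520 years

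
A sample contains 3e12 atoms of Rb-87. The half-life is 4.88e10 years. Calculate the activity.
A = λN = 42.61 decays/year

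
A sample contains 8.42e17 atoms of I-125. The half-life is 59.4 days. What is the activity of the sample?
A = λN = 9.825e15 decays/day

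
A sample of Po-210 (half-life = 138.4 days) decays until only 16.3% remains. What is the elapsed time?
t = t½ × log₂(N₀/N) = 362.2 days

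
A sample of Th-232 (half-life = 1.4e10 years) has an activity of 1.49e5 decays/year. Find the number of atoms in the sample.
N = A/λ = 3.009e15 atoms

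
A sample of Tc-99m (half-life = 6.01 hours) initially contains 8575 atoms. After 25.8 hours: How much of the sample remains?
N = N₀(1/2)^(t/t½) = 437.5 atoms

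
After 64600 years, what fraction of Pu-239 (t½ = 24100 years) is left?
N/N₀ = (1/2)^(t/t½) = 0.156 = 15.6%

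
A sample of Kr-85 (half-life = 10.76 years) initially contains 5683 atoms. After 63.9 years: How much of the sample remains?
N = N₀(1/2)^(t/t½) = 92.65 atoms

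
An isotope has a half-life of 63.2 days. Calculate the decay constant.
λ = ln(2)/t½ = 0.01097 day⁻¹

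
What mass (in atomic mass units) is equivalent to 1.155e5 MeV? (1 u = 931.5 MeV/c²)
m = E/c² = 124 u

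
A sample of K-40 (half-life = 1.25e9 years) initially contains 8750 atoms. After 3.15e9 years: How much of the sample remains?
N = N₀(1/2)^(t/t½) = 1526 atoms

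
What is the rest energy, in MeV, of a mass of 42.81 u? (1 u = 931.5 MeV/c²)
E = mc² = 39880 MeV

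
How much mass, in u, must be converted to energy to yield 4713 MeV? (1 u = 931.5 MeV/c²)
m = E/c² = 5.06 u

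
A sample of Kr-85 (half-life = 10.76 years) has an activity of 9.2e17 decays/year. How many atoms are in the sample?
N = A/λ = 1.428e19 atoms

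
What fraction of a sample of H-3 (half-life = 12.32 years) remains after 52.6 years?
N/N₀ = (1/2)^(t/t½) = 0.05185 = 5.19%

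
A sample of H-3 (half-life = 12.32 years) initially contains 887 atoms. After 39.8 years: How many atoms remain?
N = N₀(1/2)^(t/t½) = 94.5 atoms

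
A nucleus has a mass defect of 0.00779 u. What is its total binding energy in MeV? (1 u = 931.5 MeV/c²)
B.E. = Δm × 931.5 = 7.256 MeV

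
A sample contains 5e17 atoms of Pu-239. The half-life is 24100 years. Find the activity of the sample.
A = λN = 1.438e13 decays/year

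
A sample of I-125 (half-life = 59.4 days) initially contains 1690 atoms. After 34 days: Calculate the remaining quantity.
N = N₀(1/2)^(t/t½) = 1137 atoms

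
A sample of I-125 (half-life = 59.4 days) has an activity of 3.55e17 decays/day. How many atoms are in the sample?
N = A/λ = 3.042e19 atoms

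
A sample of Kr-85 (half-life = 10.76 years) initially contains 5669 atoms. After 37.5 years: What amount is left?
N = N₀(1/2)^(t/t½) = 506.3 atoms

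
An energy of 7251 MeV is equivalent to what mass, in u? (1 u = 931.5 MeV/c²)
m = E/c² = 7.784 u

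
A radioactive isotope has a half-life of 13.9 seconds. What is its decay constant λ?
λ = ln(2)/t½ = 0.04987 second⁻¹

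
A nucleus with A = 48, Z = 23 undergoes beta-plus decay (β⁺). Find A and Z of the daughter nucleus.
Daughter: A = 48, Z = 22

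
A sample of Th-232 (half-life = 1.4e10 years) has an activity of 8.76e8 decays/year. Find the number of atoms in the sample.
N = A/λ = 1.769e19 atoms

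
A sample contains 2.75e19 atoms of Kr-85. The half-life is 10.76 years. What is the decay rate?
A = λN = 1.772e18 decays/year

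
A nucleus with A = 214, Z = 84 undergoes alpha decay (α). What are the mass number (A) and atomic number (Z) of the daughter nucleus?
Daughter: A = 210, Z = 82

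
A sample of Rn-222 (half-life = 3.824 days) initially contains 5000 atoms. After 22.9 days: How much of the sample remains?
N = N₀(1/2)^(t/t½) = 78.75 atoms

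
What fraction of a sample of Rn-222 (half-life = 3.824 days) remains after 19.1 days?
N/N₀ = (1/2)^(t/t½) = 0.03136 = 3.14%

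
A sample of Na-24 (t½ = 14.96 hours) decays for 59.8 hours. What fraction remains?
N/N₀ = (1/2)^(t/t½) = 0.06262 = 6.26%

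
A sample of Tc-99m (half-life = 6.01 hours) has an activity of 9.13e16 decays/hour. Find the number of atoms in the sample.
N = A/λ = 7.916e17 atoms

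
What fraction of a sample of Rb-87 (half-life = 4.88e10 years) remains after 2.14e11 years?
N/N₀ = (1/2)^(t/t½) = 0.04785 = 4.79%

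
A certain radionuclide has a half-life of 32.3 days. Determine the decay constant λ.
λ = ln(2)/t½ = 0.02146 day⁻¹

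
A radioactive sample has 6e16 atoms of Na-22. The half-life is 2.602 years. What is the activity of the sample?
A = λN = 1.598e16 decays/year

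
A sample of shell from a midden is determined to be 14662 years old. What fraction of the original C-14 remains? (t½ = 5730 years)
N/N₀ = (1/2)^(t/t½) = 0.1697 = 17%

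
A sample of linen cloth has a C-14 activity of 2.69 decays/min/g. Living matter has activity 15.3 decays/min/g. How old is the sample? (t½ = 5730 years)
Age = t½ × log₂(A₀/A) = 14370 years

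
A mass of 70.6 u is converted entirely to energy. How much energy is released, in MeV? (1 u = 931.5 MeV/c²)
E = mc² = 65760 MeV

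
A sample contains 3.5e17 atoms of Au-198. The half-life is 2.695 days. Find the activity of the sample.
A = λN = 9.002e16 decays/day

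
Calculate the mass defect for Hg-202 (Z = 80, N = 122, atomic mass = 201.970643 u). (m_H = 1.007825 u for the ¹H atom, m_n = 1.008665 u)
Δm = Z·m_H + N·m_n − M = 1.712 u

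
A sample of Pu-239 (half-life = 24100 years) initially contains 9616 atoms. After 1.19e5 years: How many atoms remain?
N = N₀(1/2)^(t/t½) = 313.7 atoms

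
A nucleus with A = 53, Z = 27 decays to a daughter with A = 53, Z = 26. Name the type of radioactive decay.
ΔA = 0, ΔZ = -1 ⇒ beta-plus decay (β⁺) or electron capture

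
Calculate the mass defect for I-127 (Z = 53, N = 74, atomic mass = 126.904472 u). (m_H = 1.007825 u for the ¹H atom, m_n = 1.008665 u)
Δm = Z·m_H + N·m_n − M = 1.151 u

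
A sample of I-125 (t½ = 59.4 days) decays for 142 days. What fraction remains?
N/N₀ = (1/2)^(t/t½) = 0.1907 = 19.1%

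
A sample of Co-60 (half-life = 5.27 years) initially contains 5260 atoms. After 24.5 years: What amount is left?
N = N₀(1/2)^(t/t½) = 209.7 atoms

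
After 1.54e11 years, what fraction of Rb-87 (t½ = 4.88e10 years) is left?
N/N₀ = (1/2)^(t/t½) = 0.1122 = 11.2%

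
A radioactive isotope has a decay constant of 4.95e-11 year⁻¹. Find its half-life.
t½ = ln(2)/λ = 1.4e10 years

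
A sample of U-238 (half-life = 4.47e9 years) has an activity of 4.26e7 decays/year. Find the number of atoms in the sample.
N = A/λ = 2.747e17 atoms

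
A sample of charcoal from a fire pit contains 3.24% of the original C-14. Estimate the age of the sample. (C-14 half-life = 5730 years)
Age = t½ × log₂(1/ratio) = 28350 years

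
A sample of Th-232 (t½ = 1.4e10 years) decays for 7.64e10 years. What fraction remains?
N/N₀ = (1/2)^(t/t½) = 0.02276 = 2.28%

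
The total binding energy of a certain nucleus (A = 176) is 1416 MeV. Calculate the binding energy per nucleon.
B.E./A = 1416/176 = 8.045 MeV/nucleon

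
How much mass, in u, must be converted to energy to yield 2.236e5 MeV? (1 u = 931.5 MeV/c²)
m = E/c² = 240 u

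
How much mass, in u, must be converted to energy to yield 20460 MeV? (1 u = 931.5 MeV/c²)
m = E/c² = 21.96 u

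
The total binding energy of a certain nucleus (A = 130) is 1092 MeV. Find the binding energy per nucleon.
B.E./A = 1092/130 = 8.4 MeV/nucleon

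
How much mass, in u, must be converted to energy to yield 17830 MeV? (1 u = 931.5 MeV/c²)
m = E/c² = 19.14 u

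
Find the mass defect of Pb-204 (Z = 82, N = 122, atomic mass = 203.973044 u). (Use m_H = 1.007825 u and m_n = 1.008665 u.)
Δm = Z·m_H + N·m_n − M = 1.726 u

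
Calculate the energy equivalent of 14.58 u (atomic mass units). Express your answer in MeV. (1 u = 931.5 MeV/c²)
E = mc² = 13580 MeV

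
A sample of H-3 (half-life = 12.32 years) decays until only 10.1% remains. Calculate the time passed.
t = t½ × log₂(N₀/N) = 40.75 years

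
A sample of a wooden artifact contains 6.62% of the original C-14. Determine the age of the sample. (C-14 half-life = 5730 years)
Age = t½ × log₂(1/ratio) = 22440 years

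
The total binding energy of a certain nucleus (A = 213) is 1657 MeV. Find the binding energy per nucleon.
B.E./A = 1657/213 = 7.779 MeV/nucleon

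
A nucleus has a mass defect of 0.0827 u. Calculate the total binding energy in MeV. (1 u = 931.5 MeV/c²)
B.E. = Δm × 931.5 = 77.04 MeV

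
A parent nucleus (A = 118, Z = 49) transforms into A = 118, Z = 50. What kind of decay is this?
ΔA = 0, ΔZ = +1 ⇒ beta-minus decay (β⁻)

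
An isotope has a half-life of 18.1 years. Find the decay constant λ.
λ = ln(2)/t½ = 0.0383 year⁻¹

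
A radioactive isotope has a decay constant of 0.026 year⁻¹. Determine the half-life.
t½ = ln(2)/λ = 26.66 years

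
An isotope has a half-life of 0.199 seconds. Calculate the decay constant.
λ = ln(2)/t½ = 3.483 second⁻¹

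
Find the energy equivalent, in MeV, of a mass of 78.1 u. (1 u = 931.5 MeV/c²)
E = mc² = 72750 MeV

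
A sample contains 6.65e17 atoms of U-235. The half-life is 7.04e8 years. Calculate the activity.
A = λN = 6.547e8 decays/year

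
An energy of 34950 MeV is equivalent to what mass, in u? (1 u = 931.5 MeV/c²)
m = E/c² = 37.52 u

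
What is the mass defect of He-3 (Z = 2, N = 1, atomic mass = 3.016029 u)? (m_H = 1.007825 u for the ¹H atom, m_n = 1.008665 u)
Δm = Z·m_H + N·m_n − M = 0.008286 u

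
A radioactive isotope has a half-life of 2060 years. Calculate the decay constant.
λ = ln(2)/t½ = 3.365e-4 year⁻¹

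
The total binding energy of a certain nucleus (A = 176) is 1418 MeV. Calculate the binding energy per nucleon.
B.E./A = 1418/176 = 8.057 MeV/nucleon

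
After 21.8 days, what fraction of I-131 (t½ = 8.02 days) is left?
N/N₀ = (1/2)^(t/t½) = 0.152 = 15.2%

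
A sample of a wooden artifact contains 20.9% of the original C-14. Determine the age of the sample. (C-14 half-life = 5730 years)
Age = t½ × log₂(1/ratio) = 12940 years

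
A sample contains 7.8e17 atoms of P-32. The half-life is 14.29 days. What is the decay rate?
A = λN = 3.783e16 decays/day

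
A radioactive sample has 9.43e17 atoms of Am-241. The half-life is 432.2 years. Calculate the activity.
A = λN = 1.512e15 decays/year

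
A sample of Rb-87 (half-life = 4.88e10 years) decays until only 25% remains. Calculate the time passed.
t = t½ × log₂(N₀/N) = 9.76e10 years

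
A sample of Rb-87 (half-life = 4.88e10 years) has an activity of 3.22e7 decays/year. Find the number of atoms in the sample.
N = A/λ = 2.267e18 atoms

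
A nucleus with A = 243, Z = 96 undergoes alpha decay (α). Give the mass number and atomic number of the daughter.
Daughter: A = 239, Z = 94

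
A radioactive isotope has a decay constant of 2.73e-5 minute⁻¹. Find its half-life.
t½ = ln(2)/λ = 25390 minutes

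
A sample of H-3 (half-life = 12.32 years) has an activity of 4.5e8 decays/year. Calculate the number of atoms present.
N = A/λ = 7.998e9 atoms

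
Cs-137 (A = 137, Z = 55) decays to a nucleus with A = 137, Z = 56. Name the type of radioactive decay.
ΔA = 0, ΔZ = +1 ⇒ beta-minus decay (β⁻)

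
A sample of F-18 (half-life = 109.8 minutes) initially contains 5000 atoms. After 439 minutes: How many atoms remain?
N = N₀(1/2)^(t/t½) = 312.9 atoms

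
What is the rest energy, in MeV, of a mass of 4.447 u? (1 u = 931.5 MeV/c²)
E = mc² = 4142 MeV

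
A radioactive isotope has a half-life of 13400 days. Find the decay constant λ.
λ = ln(2)/t½ = 5.173e-5 day⁻¹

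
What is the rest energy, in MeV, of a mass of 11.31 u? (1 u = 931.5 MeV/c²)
E = mc² = 10540 MeV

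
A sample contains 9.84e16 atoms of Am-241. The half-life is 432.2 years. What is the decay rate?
A = λN = 1.578e14 decays/year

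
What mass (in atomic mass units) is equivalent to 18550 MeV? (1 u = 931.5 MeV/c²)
m = E/c² = 19.91 u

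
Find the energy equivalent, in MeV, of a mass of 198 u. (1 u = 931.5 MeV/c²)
E = mc² = 1.844e5 MeV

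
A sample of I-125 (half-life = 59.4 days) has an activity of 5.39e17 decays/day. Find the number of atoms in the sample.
N = A/λ = 4.619e19 atoms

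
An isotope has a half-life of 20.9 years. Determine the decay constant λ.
λ = ln(2)/t½ = 0.03316 year⁻¹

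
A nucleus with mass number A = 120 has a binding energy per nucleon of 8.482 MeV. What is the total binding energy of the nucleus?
B.E. = 8.482 × 120 = 1018 MeV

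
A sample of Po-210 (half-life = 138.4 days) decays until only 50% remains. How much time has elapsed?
t = t½ × log₂(N₀/N) = 138.4 days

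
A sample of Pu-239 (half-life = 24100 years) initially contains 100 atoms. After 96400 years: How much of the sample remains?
N = N₀(1/2)^(t/t½) = 6.25 atoms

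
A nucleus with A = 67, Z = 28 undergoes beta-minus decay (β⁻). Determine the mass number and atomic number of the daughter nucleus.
Daughter: A = 67, Z = 29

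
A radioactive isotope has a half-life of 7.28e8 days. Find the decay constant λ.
λ = ln(2)/t½ = 9.521e-10 day⁻¹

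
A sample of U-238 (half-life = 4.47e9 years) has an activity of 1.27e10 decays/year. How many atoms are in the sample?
N = A/λ = 8.19e19 atoms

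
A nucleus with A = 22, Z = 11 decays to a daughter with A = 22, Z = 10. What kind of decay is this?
ΔA = 0, ΔZ = -1 ⇒ beta-plus decay (β⁺) or electron capture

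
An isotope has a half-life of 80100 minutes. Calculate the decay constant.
λ = ln(2)/t½ = 8.654e-6 minute⁻¹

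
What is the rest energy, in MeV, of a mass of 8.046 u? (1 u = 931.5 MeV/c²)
E = mc² = 7495 MeV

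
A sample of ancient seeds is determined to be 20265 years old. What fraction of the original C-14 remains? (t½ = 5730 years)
N/N₀ = (1/2)^(t/t½) = 0.08617 = 8.62%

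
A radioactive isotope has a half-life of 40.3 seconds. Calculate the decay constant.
λ = ln(2)/t½ = 0.0172 second⁻¹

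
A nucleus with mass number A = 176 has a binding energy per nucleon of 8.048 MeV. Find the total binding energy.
B.E. = 8.048 × 176 = 1416 MeV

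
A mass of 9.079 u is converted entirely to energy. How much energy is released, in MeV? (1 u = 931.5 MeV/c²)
E = mc² = 8457 MeV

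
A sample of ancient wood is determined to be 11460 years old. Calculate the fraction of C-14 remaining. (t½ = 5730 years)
N/N₀ = (1/2)^(t/t½) = 0.25 = 25%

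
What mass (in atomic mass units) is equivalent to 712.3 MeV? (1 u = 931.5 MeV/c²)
m = E/c² = 0.7647 u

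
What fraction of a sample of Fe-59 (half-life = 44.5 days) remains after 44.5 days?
N/N₀ = (1/2)^(t/t½) = 0.5 = 50%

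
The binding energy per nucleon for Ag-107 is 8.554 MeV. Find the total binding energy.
B.E. = 8.554 × 107 = 915.3 MeV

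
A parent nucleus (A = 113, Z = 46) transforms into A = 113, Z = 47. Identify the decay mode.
ΔA = 0, ΔZ = +1 ⇒ beta-minus decay (β⁻)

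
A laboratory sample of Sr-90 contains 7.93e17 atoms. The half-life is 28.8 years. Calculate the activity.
A = λN = 1.909e16 decays/year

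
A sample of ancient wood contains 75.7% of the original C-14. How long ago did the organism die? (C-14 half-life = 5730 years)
Age = t½ × log₂(1/ratio) = 2301 years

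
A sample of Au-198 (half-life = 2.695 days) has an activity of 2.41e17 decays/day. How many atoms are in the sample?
N = A/λ = 9.37e17 atoms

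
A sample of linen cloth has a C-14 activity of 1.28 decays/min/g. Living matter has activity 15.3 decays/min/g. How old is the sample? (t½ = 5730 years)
Age = t½ × log₂(A₀/A) = 20510 years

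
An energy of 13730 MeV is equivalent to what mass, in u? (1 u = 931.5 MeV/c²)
m = E/c² = 14.74 u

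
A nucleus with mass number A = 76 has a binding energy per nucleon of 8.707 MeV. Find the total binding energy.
B.E. = 8.707 × 76 = 661.7 MeV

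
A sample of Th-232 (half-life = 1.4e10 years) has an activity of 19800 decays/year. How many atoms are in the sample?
N = A/λ = 3.999e14 atoms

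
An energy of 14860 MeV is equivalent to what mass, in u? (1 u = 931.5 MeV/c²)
m = E/c² = 15.95 u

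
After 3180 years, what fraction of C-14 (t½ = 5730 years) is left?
N/N₀ = (1/2)^(t/t½) = 0.6807 = 68.1%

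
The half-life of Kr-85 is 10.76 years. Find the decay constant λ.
λ = ln(2)/t½ = 0.06442 year⁻¹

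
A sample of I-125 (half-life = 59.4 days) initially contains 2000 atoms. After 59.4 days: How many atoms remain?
N = N₀(1/2)^(t/t½) = 1000 atoms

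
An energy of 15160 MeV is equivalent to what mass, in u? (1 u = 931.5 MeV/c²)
m = E/c² = 16.27 u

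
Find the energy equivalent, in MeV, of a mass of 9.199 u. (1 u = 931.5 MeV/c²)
E = mc² = 8569 MeV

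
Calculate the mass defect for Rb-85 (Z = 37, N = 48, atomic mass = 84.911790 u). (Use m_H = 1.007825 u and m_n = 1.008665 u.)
Δm = Z·m_H + N·m_n − M = 0.7937 u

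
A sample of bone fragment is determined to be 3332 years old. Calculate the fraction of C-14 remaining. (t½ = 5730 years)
N/N₀ = (1/2)^(t/t½) = 0.6683 = 66.8%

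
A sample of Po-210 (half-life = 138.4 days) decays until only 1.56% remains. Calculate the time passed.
t = t½ × log₂(N₀/N) = 830.7 days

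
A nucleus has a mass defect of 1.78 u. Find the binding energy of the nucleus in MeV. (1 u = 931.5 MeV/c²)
B.E. = Δm × 931.5 = 1658 MeV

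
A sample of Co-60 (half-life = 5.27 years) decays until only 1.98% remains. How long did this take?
t = t½ × log₂(N₀/N) = 29.82 years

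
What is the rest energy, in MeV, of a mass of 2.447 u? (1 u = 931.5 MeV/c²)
E = mc² = 2279 MeV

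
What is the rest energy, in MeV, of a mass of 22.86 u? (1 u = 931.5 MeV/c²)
E = mc² = 21290 MeV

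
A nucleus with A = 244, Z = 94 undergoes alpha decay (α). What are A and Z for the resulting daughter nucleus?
Daughter: A = 240, Z = 92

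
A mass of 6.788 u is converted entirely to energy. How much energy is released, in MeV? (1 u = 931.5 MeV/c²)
E = mc² = 6323 MeV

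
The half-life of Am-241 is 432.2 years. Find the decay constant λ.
λ = ln(2)/t½ = 0.001604 year⁻¹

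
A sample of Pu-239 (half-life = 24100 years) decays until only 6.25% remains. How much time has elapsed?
t = t½ × log₂(N₀/N) = 96400 years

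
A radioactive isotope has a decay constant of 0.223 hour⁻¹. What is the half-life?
t½ = ln(2)/λ = 3.108 hours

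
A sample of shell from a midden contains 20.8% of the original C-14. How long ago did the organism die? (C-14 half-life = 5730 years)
Age = t½ × log₂(1/ratio) = 12980 years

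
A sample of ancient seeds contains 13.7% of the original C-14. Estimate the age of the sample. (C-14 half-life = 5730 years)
Age = t½ × log₂(1/ratio) = 16430 years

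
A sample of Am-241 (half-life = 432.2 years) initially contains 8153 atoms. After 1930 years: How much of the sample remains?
N = N₀(1/2)^(t/t½) = 369 atoms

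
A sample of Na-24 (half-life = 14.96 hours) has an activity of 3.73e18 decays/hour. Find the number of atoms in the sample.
N = A/λ = 8.05e19 atoms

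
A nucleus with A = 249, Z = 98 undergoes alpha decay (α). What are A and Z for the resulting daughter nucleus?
Daughter: A = 245, Z = 96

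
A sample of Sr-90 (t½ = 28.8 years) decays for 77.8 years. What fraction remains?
N/N₀ = (1/2)^(t/t½) = 0.1537 = 15.4%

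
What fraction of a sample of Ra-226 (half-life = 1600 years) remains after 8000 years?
N/N₀ = (1/2)^(t/t½) = 0.03125 = 3.12%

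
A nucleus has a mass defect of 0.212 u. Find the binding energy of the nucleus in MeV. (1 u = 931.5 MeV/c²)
B.E. = Δm × 931.5 = 197.5 MeV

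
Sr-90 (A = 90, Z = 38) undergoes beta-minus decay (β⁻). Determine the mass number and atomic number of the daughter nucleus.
Daughter: A = 90, Z = 39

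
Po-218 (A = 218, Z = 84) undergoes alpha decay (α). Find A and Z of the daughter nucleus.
Daughter: A = 214, Z = 82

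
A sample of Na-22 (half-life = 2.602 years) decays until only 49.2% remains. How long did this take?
t = t½ × log₂(N₀/N) = 2.663 years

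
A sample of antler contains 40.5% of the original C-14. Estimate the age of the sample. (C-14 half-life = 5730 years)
Age = t½ × log₂(1/ratio) = 7472 years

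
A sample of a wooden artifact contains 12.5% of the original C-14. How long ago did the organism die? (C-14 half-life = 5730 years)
Age = t½ × log₂(1/ratio) = 17190 years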